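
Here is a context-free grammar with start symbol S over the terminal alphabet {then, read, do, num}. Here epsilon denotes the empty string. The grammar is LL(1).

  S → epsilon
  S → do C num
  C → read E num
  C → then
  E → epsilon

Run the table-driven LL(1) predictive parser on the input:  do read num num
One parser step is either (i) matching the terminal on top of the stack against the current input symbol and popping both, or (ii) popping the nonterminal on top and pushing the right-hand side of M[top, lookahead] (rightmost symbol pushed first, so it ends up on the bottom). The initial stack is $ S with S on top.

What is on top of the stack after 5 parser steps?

step 1: stack=$ S  input=do read num num $  — expand S → do C num
step 2: stack=$ num C do  input=do read num num $  — match do
step 3: stack=$ num C  input=read num num $  — expand C → read E num
step 4: stack=$ num num E read  input=read num num $  — match read
step 5: stack=$ num num E  input=num num $  — expand E → epsilon
Stack after step 5: $ num num (top = num).

num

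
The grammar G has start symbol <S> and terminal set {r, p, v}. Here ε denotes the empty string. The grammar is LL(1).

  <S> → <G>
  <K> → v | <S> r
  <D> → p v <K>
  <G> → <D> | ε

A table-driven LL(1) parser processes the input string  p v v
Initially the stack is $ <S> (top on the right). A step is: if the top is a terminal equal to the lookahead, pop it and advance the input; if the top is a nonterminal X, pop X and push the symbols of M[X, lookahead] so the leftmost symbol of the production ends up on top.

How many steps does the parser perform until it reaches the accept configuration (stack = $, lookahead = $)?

     Stack      Input    Action
  1  $ <S>      p v v $  expand <S> → <G>
  2  $ <G>      p v v $  expand <G> → <D>
  3  $ <D>      p v v $  expand <D> → p v <K>
  4  $ <K> v p  p v v $  match p
  5  $ <K> v    v v $    match v
  6  $ <K>      v $      expand <K> → v
  7  $ v        v $      match v
Accept reached after 7 steps.

7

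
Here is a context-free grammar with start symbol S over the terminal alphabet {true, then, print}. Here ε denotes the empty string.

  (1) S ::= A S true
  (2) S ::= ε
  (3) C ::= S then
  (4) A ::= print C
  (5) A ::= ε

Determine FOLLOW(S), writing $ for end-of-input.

FIRST(A) = {ε, print}
FIRST(S) = {ε, print, true}  (via A S true)
FIRST(C) = {print, then, true}  (via S then)
FOLLOW(S) includes $ since S is the start symbol.
FOLLOW(S): in S::=A S true, S is followed by true with FIRST {true}; in C::=S then, S is followed by then with FIRST {then}. Thus FOLLOW(S) = {$, then, true}.
FOLLOW(A): in S::=A S true, A is followed by S true with FIRST {print, true}. Thus FOLLOW(A) = {print, true}.
FOLLOW(C): in A::=print C, the suffix after C is empty, so FOLLOW(C) ⊇ FOLLOW(A) = {print, true}. Thus FOLLOW(C) = {print, true}.

{$, then, true}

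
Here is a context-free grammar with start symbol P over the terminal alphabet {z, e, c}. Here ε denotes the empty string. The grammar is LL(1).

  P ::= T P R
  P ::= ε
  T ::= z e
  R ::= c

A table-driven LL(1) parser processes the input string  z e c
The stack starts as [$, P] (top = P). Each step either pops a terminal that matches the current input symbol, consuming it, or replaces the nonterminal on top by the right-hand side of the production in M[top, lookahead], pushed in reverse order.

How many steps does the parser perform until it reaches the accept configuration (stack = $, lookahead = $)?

step 1: stack=$ P  input=z e c $  — expand P ::= T P R
step 2: stack=$ R P T  input=z e c $  — expand T ::= z e
step 3: stack=$ R P e z  input=z e c $  — match z
step 4: stack=$ R P e  input=e c $  — match e
step 5: stack=$ R P  input=c $  — expand P ::= ε
step 6: stack=$ R  input=c $  — expand R ::= c
step 7: stack=$ c  input=c $  — match c
Accept reached after 7 steps.

7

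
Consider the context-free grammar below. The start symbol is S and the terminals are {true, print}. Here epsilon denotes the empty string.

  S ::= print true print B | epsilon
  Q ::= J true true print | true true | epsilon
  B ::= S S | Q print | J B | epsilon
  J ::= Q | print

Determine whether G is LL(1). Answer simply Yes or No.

No

FIRST(S) = {epsilon, print}
FIRST(Q) = {epsilon, print, true}
FIRST(B) = {epsilon, print, true}
FIRST(J) = {epsilon, print, true}
FOLLOW(S) = {$, print}
FOLLOW(Q) = {$, print, true}
FOLLOW(B) = {$, print}
FOLLOW(J) = {$, print, true}
Cell M[B, $] receives both B ::= S S and B ::= J B and B ::= epsilon — the grammar is not LL(1).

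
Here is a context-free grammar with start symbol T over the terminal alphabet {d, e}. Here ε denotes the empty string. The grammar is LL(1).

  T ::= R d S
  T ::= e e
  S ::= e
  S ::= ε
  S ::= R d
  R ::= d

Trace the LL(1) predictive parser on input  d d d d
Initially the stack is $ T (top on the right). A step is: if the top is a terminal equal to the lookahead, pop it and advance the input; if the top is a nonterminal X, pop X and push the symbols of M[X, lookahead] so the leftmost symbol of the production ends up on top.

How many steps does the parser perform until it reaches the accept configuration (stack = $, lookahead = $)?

8

     Stack    Input      Action
  1  $ T      d d d d $  expand T ::= R d S
  2  $ S d R  d d d d $  expand R ::= d
  3  $ S d d  d d d d $  match d
  4  $ S d    d d d $    match d
  5  $ S      d d $      expand S ::= R d
  6  $ d R    d d $      expand R ::= d
  7  $ d d    d d $      match d
  8  $ d      d $        match d
Accept reached after 8 steps.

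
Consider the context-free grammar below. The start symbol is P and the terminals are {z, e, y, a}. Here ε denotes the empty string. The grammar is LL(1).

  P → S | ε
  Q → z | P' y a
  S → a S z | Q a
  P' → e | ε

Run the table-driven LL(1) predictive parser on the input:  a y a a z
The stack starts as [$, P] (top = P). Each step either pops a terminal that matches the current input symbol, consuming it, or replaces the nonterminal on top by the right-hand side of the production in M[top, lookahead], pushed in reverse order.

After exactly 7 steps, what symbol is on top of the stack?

a

step 1: stack=$ P  input=a y a a z $  — expand P → S
step 2: stack=$ S  input=a y a a z $  — expand S → a S z
step 3: stack=$ z S a  input=a y a a z $  — match a
step 4: stack=$ z S  input=y a a z $  — expand S → Q a
step 5: stack=$ z a Q  input=y a a z $  — expand Q → P' y a
step 6: stack=$ z a a y P'  input=y a a z $  — expand P' → ε
step 7: stack=$ z a a y  input=y a a z $  — match y
Stack after step 7: $ z a a (top = a).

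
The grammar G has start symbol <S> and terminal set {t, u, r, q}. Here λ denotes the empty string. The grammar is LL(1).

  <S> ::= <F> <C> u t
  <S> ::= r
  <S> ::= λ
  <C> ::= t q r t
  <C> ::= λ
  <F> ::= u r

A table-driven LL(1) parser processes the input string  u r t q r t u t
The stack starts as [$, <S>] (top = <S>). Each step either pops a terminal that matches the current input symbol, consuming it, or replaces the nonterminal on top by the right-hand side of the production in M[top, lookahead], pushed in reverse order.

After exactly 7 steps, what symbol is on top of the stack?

r

     Stack          Input              Action
  1  $ <S>          u r t q r t u t $  expand <S> ::= <F> <C> u t
  2  $ t u <C> <F>  u r t q r t u t $  expand <F> ::= u r
  3  $ t u <C> r u  u r t q r t u t $  match u
  4  $ t u <C> r    r t q r t u t $    match r
  5  $ t u <C>      t q r t u t $      expand <C> ::= t q r t
  6  $ t u t r q t  t q r t u t $      match t
  7  $ t u t r q    q r t u t $        match q
Stack after step 7: $ t u t r (top = r).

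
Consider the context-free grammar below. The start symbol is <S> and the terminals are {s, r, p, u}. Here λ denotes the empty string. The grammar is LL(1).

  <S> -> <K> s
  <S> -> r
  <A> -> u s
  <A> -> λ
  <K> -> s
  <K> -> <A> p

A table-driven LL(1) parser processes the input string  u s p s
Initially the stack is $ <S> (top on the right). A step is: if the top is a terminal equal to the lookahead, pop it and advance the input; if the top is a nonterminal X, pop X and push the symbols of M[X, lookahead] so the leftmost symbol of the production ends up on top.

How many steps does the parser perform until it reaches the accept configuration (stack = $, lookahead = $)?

7

     Stack      Input      Action
  1  $ <S>      u s p s $  expand <S> -> <K> s
  2  $ s <K>    u s p s $  expand <K> -> <A> p
  3  $ s p <A>  u s p s $  expand <A> -> u s
  4  $ s p s u  u s p s $  match u
  5  $ s p s    s p s $    match s
  6  $ s p      p s $      match p
  7  $ s        s $        match s
Accept reached after 7 steps.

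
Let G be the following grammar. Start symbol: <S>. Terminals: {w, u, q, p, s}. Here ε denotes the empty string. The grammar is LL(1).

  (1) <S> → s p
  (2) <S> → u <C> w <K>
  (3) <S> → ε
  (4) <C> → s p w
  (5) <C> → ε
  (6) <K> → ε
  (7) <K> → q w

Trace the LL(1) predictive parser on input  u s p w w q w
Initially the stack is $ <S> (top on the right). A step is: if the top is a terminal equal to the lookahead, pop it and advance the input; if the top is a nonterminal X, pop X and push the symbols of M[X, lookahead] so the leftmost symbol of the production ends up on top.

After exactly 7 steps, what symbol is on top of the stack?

<K>

     Stack          Input            Action
  1  $ <S>          u s p w w q w $  expand <S> → u <C> w <K>
  2  $ <K> w <C> u  u s p w w q w $  match u
  3  $ <K> w <C>    s p w w q w $    expand <C> → s p w
  4  $ <K> w w p s  s p w w q w $    match s
  5  $ <K> w w p    p w w q w $      match p
  6  $ <K> w w      w w q w $        match w
  7  $ <K> w        w q w $          match w
Stack after step 7: $ <K> (top = <K>).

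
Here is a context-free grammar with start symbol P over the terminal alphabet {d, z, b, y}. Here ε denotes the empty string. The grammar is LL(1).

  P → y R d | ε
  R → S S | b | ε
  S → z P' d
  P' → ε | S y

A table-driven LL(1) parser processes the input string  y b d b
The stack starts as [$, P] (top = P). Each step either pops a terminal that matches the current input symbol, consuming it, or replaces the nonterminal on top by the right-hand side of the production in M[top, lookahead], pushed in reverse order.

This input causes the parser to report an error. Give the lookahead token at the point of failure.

     Stack    Input      Action
  1  $ P      y b d b $  expand P → y R d
  2  $ d R y  y b d b $  match y
  3  $ d R    b d b $    expand R → b
  4  $ d b    b d b $    match b
  5  $ d      d b $      match d
  6  $        b $        error: stack empty but input remains

b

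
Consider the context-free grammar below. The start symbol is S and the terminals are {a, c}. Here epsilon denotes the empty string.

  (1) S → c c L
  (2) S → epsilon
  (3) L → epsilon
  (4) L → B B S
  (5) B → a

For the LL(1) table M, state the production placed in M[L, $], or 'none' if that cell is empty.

L → epsilon

FIRST(S): from S→c c L we get {c}; from S→epsilon we get {epsilon}. So FIRST(S) = {epsilon, c}.
FIRST(B): from B→a we get {a}. So FIRST(B) = {a}.
FIRST(L): from L→epsilon we get {epsilon}; from L→B B S we get {a}. So FIRST(L) = {epsilon, a}.
FOLLOW(S) includes $ since S is the start symbol.
FOLLOW(S): in L→B B S, the suffix after S is empty, so FOLLOW(S) ⊇ FOLLOW(L) = {$}. Thus FOLLOW(S) = {$}.
FOLLOW(L): in S→c c L, the suffix after L is empty, so FOLLOW(L) ⊇ FOLLOW(S) = {$}. Thus FOLLOW(L) = {$}.
For L → epsilon: FIRST(epsilon) = {epsilon}, so it goes in M[L, t] for t ∈ {}; since epsilon ∈ FIRST, also for every t ∈ FOLLOW(L) = {$}.
For L → B B S: FIRST(B B S) = {a}, so it goes in M[L, t] for t ∈ {a}.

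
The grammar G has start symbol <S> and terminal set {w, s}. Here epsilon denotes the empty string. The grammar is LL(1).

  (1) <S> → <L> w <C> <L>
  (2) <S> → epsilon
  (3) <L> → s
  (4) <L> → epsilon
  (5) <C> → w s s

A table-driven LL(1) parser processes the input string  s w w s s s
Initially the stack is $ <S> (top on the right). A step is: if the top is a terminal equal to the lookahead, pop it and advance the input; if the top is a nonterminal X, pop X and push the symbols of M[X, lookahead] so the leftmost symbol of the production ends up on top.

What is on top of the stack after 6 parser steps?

s

step 1: stack=$ <S>  input=s w w s s s $  — expand <S> → <L> w <C> <L>
step 2: stack=$ <L> <C> w <L>  input=s w w s s s $  — expand <L> → s
step 3: stack=$ <L> <C> w s  input=s w w s s s $  — match s
step 4: stack=$ <L> <C> w  input=w w s s s $  — match w
step 5: stack=$ <L> <C>  input=w s s s $  — expand <C> → w s s
step 6: stack=$ <L> s s w  input=w s s s $  — match w
Stack after step 6: $ <L> s s (top = s).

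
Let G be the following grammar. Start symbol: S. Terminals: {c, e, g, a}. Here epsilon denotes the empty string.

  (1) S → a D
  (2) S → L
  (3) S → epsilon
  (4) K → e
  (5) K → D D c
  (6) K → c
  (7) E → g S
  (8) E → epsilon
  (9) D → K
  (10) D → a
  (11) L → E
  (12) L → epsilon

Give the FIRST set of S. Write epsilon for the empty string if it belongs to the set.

FIRST(E): from E→g S we get {g}; from E→epsilon we get {epsilon}. So FIRST(E) = {epsilon, g}.
FIRST(L): from L→E we get {epsilon, g}; from L→epsilon we get {epsilon}. So FIRST(L) = {epsilon, g}.
FIRST(S): from S→a D we get {a}; from S→L we get {epsilon, g}; from S→epsilon we get {epsilon}. So FIRST(S) = {epsilon, a, g}.
FIRST(K): from K→e we get {e}; from K→D D c we get {a, c, e}; from K→c we get {c}. So FIRST(K) = {a, c, e}.
FIRST(D): from D→K we get {a, c, e}; from D→a we get {a}. So FIRST(D) = {a, c, e}.

{epsilon, a, g}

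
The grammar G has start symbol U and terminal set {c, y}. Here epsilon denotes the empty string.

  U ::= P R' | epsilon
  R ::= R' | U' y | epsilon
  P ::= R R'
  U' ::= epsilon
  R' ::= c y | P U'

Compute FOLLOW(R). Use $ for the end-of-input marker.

FIRST(U'): from U'::=epsilon we get {epsilon}. So FIRST(U') = {epsilon}.
FIRST(U): from U::=P R' we get {c, y}; from U::=epsilon we get {epsilon}. So FIRST(U) = {epsilon, c, y}.
FIRST(R): from R::=R' we get {c, y}; from R::=U' y we get {y}; from R::=epsilon we get {epsilon}. So FIRST(R) = {epsilon, c, y}.
FIRST(P): from P::=R R' we get {c, y}. So FIRST(P) = {c, y}.
FIRST(R'): from R'::=c y we get {c}; from R'::=P U' we get {c, y}. So FIRST(R') = {c, y}.
FOLLOW(U) includes $ since U is the start symbol.
FOLLOW(U): U appears on no right-hand side. Thus FOLLOW(U) = {$}.
FOLLOW(R): in P::=R R', R is followed by R' with FIRST {c, y}. Thus FOLLOW(R) = {c, y}.
FOLLOW(P): in U::=P R', P is followed by R' with FIRST {c, y}; in R'::=P U', P is followed by U' with FIRST {epsilon}; in R'::=P U', the suffix after P is nullable, so FOLLOW(P) ⊇ FOLLOW(R') = {$, c, y}. Thus FOLLOW(P) = {$, c, y}.
FOLLOW(R'): in U::=P R', the suffix after R' is empty, so FOLLOW(R') ⊇ FOLLOW(U) = {$}; in R::=R', the suffix after R' is empty, so FOLLOW(R') ⊇ FOLLOW(R) = {c, y}; in P::=R R', the suffix after R' is empty, so FOLLOW(R') ⊇ FOLLOW(P) = {$, c, y}. Thus FOLLOW(R') = {$, c, y}.
FOLLOW(U'): in R::=U' y, U' is followed by y with FIRST {y}; in R'::=P U', the suffix after U' is empty, so FOLLOW(U') ⊇ FOLLOW(R') = {$, c, y}. Thus FOLLOW(U') = {$, c, y}.

{c, y}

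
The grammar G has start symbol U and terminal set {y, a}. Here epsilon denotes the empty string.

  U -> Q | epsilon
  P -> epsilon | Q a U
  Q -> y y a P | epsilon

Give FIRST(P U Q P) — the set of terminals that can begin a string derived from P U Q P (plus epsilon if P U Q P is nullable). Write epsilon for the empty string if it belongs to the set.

FIRST(Q): from Q->y y a P we get {y}; from Q->epsilon we get {epsilon}. So FIRST(Q) = {epsilon, y}.
FIRST(U): from U->Q we get {epsilon, y}; from U->epsilon we get {epsilon}. So FIRST(U) = {epsilon, y}.
FIRST(P): from P->epsilon we get {epsilon}; from P->Q a U we get {a, y}. So FIRST(P) = {epsilon, a, y}.
FIRST(P U Q P): take FIRST of each symbol in turn, carrying on past any symbol whose FIRST contains epsilon; result {epsilon, a, y}.

{epsilon, a, y}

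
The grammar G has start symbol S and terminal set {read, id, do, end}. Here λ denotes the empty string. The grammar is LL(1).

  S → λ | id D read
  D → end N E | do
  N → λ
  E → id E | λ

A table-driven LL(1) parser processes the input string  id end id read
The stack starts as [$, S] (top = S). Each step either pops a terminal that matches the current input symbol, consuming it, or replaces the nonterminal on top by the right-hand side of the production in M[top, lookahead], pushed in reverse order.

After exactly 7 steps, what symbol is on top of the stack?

     Stack           Input             Action
  1  $ S             id end id read $  expand S → id D read
  2  $ read D id     id end id read $  match id
  3  $ read D        end id read $     expand D → end N E
  4  $ read E N end  end id read $     match end
  5  $ read E N      id read $         expand N → λ
  6  $ read E        id read $         expand E → id E
  7  $ read E id     id read $         match id
Stack after step 7: $ read E (top = E).

E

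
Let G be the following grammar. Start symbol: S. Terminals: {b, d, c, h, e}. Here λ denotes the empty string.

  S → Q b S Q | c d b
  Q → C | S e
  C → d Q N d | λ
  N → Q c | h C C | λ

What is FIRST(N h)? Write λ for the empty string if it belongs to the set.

{b, c, d, h}

FIRST(C): from C→d Q N d we get {d}; from C→λ we get {λ}. So FIRST(C) = {λ, d}.
FIRST(S): from S→Q b S Q we get {b, c, d}; from S→c d b we get {c}. So FIRST(S) = {b, c, d}.
FIRST(Q): from Q→C we get {λ, d}; from Q→S e we get {b, c, d}. So FIRST(Q) = {λ, b, c, d}.
FIRST(N): from N→Q c we get {b, c, d}; from N→h C C we get {h}; from N→λ we get {λ}. So FIRST(N) = {λ, b, c, d, h}.
FIRST(N h): take FIRST of each symbol in turn, carrying on past any symbol whose FIRST contains λ; result {b, c, d, h}.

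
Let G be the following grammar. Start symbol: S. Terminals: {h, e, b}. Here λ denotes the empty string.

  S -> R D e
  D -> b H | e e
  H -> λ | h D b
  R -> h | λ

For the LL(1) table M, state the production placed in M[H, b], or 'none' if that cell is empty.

FIRST(D) = {b, e}
FIRST(H) = {λ, h}
FIRST(R) = {λ, h}
FIRST(S) = {b, e, h}  (via R D e)
FOLLOW(S) includes $ since S is the start symbol.
FOLLOW(D): in S->R D e, D is followed by e with FIRST {e}; in H->h D b, D is followed by b with FIRST {b}. Thus FOLLOW(D) = {b, e}.
FOLLOW(H): in D->b H, the suffix after H is empty, so FOLLOW(H) ⊇ FOLLOW(D) = {b, e}. Thus FOLLOW(H) = {b, e}.
For H -> λ: FIRST(λ) = {λ}, so it goes in M[H, t] for t ∈ {}; since λ ∈ FIRST, also for every t ∈ FOLLOW(H) = {b, e}.
For H -> h D b: FIRST(h D b) = {h}, so it goes in M[H, t] for t ∈ {h}.

H -> λ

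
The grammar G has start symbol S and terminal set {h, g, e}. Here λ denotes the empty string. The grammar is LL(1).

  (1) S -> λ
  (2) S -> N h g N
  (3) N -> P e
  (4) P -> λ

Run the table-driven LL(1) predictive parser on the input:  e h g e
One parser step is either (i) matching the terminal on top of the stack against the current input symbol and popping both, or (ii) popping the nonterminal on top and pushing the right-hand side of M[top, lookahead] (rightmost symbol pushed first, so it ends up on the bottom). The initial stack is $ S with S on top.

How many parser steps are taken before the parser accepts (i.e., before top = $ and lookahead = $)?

step 1: stack=$ S  input=e h g e $  — expand S -> N h g N
step 2: stack=$ N g h N  input=e h g e $  — expand N -> P e
step 3: stack=$ N g h e P  input=e h g e $  — expand P -> λ
step 4: stack=$ N g h e  input=e h g e $  — match e
step 5: stack=$ N g h  input=h g e $  — match h
step 6: stack=$ N g  input=g e $  — match g
step 7: stack=$ N  input=e $  — expand N -> P e
step 8: stack=$ e P  input=e $  — expand P -> λ
step 9: stack=$ e  input=e $  — match e
Accept reached after 9 steps.

9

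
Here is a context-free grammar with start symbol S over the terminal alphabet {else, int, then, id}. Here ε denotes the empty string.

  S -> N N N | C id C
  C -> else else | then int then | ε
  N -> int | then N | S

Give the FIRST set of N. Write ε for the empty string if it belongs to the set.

FIRST(C): from C->else else we get {else}; from C->then int then we get {then}; from C->ε we get {ε}. So FIRST(C) = {ε, else, then}.
FIRST(S): from S->N N N we get {else, id, int, then}; from S->C id C we get {else, id, then}. So FIRST(S) = {else, id, int, then}.
FIRST(N): from N->int we get {int}; from N->then N we get {then}; from N->S we get {else, id, int, then}. So FIRST(N) = {else, id, int, then}.

{else, id, int, then}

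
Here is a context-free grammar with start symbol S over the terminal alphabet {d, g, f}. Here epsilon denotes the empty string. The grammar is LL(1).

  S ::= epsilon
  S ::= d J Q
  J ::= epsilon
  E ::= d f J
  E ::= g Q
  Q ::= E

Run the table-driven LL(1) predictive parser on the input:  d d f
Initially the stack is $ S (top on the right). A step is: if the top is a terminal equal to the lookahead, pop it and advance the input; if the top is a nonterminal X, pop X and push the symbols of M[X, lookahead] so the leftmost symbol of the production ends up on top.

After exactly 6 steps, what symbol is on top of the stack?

step 1: stack=$ S  input=d d f $  — expand S ::= d J Q
step 2: stack=$ Q J d  input=d d f $  — match d
step 3: stack=$ Q J  input=d f $  — expand J ::= epsilon
step 4: stack=$ Q  input=d f $  — expand Q ::= E
step 5: stack=$ E  input=d f $  — expand E ::= d f J
step 6: stack=$ J f d  input=d f $  — match d
Stack after step 6: $ J f (top = f).

f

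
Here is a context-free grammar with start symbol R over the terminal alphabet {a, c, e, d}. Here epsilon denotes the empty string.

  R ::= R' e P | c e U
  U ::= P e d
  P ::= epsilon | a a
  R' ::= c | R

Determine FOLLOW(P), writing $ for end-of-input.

FIRST(P) = {epsilon, a}
FIRST(U) = {a, e}  (via P e d)
FIRST(R) = {c}  (via R' e P)
FIRST(R') = {c}  (via R)
FOLLOW(R) includes $ since R is the start symbol.
FOLLOW(R'): in R::=R' e P, R' is followed by e P with FIRST {e}. Thus FOLLOW(R') = {e}.
FOLLOW(R): in R'::=R, the suffix after R is empty, so FOLLOW(R) ⊇ FOLLOW(R') = {e}. Thus FOLLOW(R) = {$, e}.
FOLLOW(U): in R::=c e U, the suffix after U is empty, so FOLLOW(U) ⊇ FOLLOW(R) = {$, e}. Thus FOLLOW(U) = {$, e}.
FOLLOW(P): in R::=R' e P, the suffix after P is empty, so FOLLOW(P) ⊇ FOLLOW(R) = {$, e}; in U::=P e d, P is followed by e d with FIRST {e}. Thus FOLLOW(P) = {$, e}.

{$, e}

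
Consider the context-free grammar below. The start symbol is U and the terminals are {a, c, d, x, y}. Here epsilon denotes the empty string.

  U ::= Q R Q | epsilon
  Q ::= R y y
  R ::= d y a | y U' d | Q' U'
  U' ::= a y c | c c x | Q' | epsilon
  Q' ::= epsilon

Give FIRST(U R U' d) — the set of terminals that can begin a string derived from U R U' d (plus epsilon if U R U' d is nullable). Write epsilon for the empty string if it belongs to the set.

{a, c, d, y}

FIRST(Q') = {epsilon}
FIRST(U') = {epsilon, a, c}  (via Q')
FIRST(R) = {epsilon, a, c, d, y}  (via Q' U')
FIRST(Q) = {a, c, d, y}  (via R y y)
FIRST(U) = {epsilon, a, c, d, y}  (via Q R Q)
FIRST(U R U' d): take FIRST of each symbol in turn, carrying on past any symbol whose FIRST contains epsilon; result {a, c, d, y}.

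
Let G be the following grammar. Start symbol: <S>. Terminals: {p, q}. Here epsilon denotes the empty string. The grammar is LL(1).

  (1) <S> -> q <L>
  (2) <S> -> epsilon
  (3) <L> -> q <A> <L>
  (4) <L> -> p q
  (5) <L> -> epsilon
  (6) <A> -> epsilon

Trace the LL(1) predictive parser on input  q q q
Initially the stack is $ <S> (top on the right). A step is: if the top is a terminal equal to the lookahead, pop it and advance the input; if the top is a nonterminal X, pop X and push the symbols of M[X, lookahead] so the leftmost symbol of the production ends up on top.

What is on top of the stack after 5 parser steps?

<L>

step 1: stack=$ <S>  input=q q q $  — expand <S> -> q <L>
step 2: stack=$ <L> q  input=q q q $  — match q
step 3: stack=$ <L>  input=q q $  — expand <L> -> q <A> <L>
step 4: stack=$ <L> <A> q  input=q q $  — match q
step 5: stack=$ <L> <A>  input=q $  — expand <A> -> epsilon
Stack after step 5: $ <L> (top = <L>).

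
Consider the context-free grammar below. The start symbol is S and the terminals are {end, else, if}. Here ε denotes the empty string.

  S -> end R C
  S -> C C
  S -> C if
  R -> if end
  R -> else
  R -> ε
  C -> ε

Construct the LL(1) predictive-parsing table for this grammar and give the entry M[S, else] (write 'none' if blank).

FIRST(R) = {ε, else, if}
FIRST(C) = {ε}
FIRST(S) = {ε, end, if}  (via C C, C if)
FOLLOW(S) includes $ since S is the start symbol.
FOLLOW(S): S appears on no right-hand side. Thus FOLLOW(S) = {$}.
For S -> end R C: FIRST(end R C) = {end}, so it goes in M[S, t] for t ∈ {end}.
For S -> C C: FIRST(C C) = {ε}, so it goes in M[S, t] for t ∈ {}; since ε ∈ FIRST, also for every t ∈ FOLLOW(S) = {$}.
For S -> C if: FIRST(C if) = {if}, so it goes in M[S, t] for t ∈ {if}.
None of these place a production in M[S, else].

none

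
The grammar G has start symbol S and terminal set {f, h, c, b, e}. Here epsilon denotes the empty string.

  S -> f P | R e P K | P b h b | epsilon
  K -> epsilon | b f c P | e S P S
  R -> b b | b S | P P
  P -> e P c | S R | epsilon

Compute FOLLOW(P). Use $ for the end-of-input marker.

{$, b, c, e, f}

FIRST(K) = {epsilon, b, e}
FIRST(S) = {epsilon, b, e, f}  (via R e P K, P b h b)
FIRST(R) = {epsilon, b, e, f}  (via P P)
FIRST(P) = {epsilon, b, e, f}  (via S R)
FOLLOW(S) includes $ since S is the start symbol.
FOLLOW(S): in K->e S P S (occurrence 1), S is followed by P S with FIRST {epsilon, b, e, f}; in K->e S P S (occurrence 1), the suffix after S is nullable, so FOLLOW(S) ⊇ FOLLOW(K) = {$, b, c, e, f}; in K->e S P S (occurrence 2), the suffix after S is empty, so FOLLOW(S) ⊇ FOLLOW(K) = {$, b, c, e, f}; in R->b S, the suffix after S is empty, so FOLLOW(S) ⊇ FOLLOW(R) = {$, b, c, e, f}; in P->S R, S is followed by R with FIRST {epsilon, b, e, f}; in P->S R, the suffix after S is nullable, so FOLLOW(S) ⊇ FOLLOW(P) = {$, b, c, e, f}. Thus FOLLOW(S) = {$, b, c, e, f}.
FOLLOW(K): in S->R e P K, the suffix after K is empty, so FOLLOW(K) ⊇ FOLLOW(S) = {$, b, c, e, f}. Thus FOLLOW(K) = {$, b, c, e, f}.
FOLLOW(R): in S->R e P K, R is followed by e P K with FIRST {e}; in P->S R, the suffix after R is empty, so FOLLOW(R) ⊇ FOLLOW(P) = {$, b, c, e, f}. Thus FOLLOW(R) = {$, b, c, e, f}.
FOLLOW(P): in S->f P, the suffix after P is empty, so FOLLOW(P) ⊇ FOLLOW(S) = {$, b, c, e, f}; in S->R e P K, P is followed by K with FIRST {epsilon, b, e}; in S->R e P K, the suffix after P is nullable, so FOLLOW(P) ⊇ FOLLOW(S) = {$, b, c, e, f}; in S->P b h b, P is followed by b h b with FIRST {b}; in K->b f c P, the suffix after P is empty, so FOLLOW(P) ⊇ FOLLOW(K) = {$, b, c, e, f}; in K->e S P S, P is followed by S with FIRST {epsilon, b, e, f}; in K->e S P S, the suffix after P is nullable, so FOLLOW(P) ⊇ FOLLOW(K) = {$, b, c, e, f}; in R->P P (occurrence 1), P is followed by P with FIRST {epsilon, b, e, f}; in R->P P (occurrence 1), the suffix after P is nullable, so FOLLOW(P) ⊇ FOLLOW(R) = {$, b, c, e, f}; in R->P P (occurrence 2), the suffix after P is empty, so FOLLOW(P) ⊇ FOLLOW(R) = {$, b, c, e, f}; in P->e P c, P is followed by c with FIRST {c}. Thus FOLLOW(P) = {$, b, c, e, f}.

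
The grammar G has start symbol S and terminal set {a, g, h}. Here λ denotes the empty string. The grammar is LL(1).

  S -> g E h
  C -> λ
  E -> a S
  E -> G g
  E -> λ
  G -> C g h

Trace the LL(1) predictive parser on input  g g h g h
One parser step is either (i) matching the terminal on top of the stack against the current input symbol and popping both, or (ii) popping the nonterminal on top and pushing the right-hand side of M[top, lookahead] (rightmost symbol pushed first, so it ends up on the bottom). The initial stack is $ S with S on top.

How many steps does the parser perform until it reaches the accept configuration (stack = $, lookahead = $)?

     Stack        Input        Action
  1  $ S          g g h g h $  expand S -> g E h
  2  $ h E g      g g h g h $  match g
  3  $ h E        g h g h $    expand E -> G g
  4  $ h g G      g h g h $    expand G -> C g h
  5  $ h g h g C  g h g h $    expand C -> λ
  6  $ h g h g    g h g h $    match g
  7  $ h g h      h g h $      match h
  8  $ h g        g h $        match g
  9  $ h          h $          match h
Accept reached after 9 steps.

9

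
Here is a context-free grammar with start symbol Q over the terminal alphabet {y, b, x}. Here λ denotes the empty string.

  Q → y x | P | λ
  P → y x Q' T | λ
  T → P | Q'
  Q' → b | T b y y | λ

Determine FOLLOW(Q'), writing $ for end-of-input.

{$, b, y}

FIRST(P): from P→y x Q' T we get {y}; from P→λ we get {λ}. So FIRST(P) = {λ, y}.
FIRST(Q): from Q→y x we get {y}; from Q→P we get {λ, y}; from Q→λ we get {λ}. So FIRST(Q) = {λ, y}.
FIRST(T): from T→P we get {λ, y}; from T→Q' we get {λ, b, y}. So FIRST(T) = {λ, b, y}.
FIRST(Q'): from Q'→b we get {b}; from Q'→T b y y we get {b, y}; from Q'→λ we get {λ}. So FIRST(Q') = {λ, b, y}.
FOLLOW(Q) includes $ since Q is the start symbol.
FOLLOW(Q): Q appears on no right-hand side. Thus FOLLOW(Q) = {$}.
FOLLOW(P): in Q→P, the suffix after P is empty, so FOLLOW(P) ⊇ FOLLOW(Q) = {$}; in T→P, the suffix after P is empty, so FOLLOW(P) ⊇ FOLLOW(T) = {$, b}. Thus FOLLOW(P) = {$, b}.
FOLLOW(T): in P→y x Q' T, the suffix after T is empty, so FOLLOW(T) ⊇ FOLLOW(P) = {$, b}; in Q'→T b y y, T is followed by b y y with FIRST {b}. Thus FOLLOW(T) = {$, b}.
FOLLOW(Q'): in P→y x Q' T, Q' is followed by T with FIRST {λ, b, y}; in P→y x Q' T, the suffix after Q' is nullable, so FOLLOW(Q') ⊇ FOLLOW(P) = {$, b}; in T→Q', the suffix after Q' is empty, so FOLLOW(Q') ⊇ FOLLOW(T) = {$, b}. Thus FOLLOW(Q') = {$, b, y}.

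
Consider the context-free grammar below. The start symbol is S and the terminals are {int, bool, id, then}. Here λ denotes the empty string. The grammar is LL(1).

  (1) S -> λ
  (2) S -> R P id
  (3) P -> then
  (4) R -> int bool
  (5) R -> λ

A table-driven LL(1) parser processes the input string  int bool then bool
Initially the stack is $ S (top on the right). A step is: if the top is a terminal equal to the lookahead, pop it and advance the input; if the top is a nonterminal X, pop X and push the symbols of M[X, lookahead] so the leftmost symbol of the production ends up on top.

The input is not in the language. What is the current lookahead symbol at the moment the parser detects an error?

bool

     Stack            Input                 Action
  1  $ S              int bool then bool $  expand S -> R P id
  2  $ id P R         int bool then bool $  expand R -> int bool
  3  $ id P bool int  int bool then bool $  match int
  4  $ id P bool      bool then bool $      match bool
  5  $ id P           then bool $           expand P -> then
  6  $ id then        then bool $           match then
  7  $ id             bool $                error: top is terminal id but lookahead is bool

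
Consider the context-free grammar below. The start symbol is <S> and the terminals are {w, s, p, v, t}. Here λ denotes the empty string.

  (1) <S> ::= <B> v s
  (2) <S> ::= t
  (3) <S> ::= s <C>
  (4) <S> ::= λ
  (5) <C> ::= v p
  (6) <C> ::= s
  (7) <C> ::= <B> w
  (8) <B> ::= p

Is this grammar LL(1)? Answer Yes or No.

Yes

FIRST(<S>) = {λ, p, s, t}
FIRST(<C>) = {p, s, v}
FIRST(<B>) = {p}
FOLLOW(<S>) = {$}
FOLLOW(<C>) = {$}
FOLLOW(<B>) = {v, w}
Each cell of M receives at most one production.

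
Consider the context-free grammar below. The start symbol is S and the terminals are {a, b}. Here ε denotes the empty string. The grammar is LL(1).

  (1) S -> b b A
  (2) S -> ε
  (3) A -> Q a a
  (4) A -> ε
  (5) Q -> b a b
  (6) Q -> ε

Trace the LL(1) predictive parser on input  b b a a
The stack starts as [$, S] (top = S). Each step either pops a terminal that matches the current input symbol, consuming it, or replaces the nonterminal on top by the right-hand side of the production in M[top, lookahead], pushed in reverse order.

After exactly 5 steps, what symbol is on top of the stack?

a

     Stack    Input      Action
  1  $ S      b b a a $  expand S -> b b A
  2  $ A b b  b b a a $  match b
  3  $ A b    b a a $    match b
  4  $ A      a a $      expand A -> Q a a
  5  $ a a Q  a a $      expand Q -> ε
Stack after step 5: $ a a (top = a).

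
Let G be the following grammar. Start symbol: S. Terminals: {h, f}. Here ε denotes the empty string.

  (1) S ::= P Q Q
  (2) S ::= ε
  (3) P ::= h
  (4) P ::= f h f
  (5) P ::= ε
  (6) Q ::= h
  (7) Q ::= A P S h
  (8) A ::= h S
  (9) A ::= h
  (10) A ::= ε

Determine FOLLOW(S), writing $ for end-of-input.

{$, f, h}

FIRST(P): from P::=h we get {h}; from P::=f h f we get {f}; from P::=ε we get {ε}. So FIRST(P) = {ε, f, h}.
FIRST(A): from A::=h S we get {h}; from A::=h we get {h}; from A::=ε we get {ε}. So FIRST(A) = {ε, h}.
FIRST(S): from S::=P Q Q we get {f, h}; from S::=ε we get {ε}. So FIRST(S) = {ε, f, h}.
FIRST(Q): from Q::=h we get {h}; from Q::=A P S h we get {f, h}. So FIRST(Q) = {f, h}.
FOLLOW(S) includes $ since S is the start symbol.
FOLLOW(P): in S::=P Q Q, P is followed by Q Q with FIRST {f, h}; in Q::=A P S h, P is followed by S h with FIRST {f, h}. Thus FOLLOW(P) = {f, h}.
FOLLOW(A): in Q::=A P S h, A is followed by P S h with FIRST {f, h}. Thus FOLLOW(A) = {f, h}.
FOLLOW(S): in Q::=A P S h, S is followed by h with FIRST {h}; in A::=h S, the suffix after S is empty, so FOLLOW(S) ⊇ FOLLOW(A) = {f, h}. Thus FOLLOW(S) = {$, f, h}.
FOLLOW(Q): in S::=P Q Q (occurrence 1), Q is followed by Q with FIRST {f, h}; in S::=P Q Q (occurrence 2), the suffix after Q is empty, so FOLLOW(Q) ⊇ FOLLOW(S) = {$, f, h}. Thus FOLLOW(Q) = {$, f, h}.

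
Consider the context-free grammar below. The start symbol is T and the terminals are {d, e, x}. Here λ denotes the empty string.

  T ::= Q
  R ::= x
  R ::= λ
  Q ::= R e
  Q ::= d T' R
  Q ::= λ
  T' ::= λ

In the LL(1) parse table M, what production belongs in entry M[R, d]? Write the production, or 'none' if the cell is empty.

FIRST(R): from R::=x we get {x}; from R::=λ we get {λ}. So FIRST(R) = {λ, x}.
FIRST(T'): from T'::=λ we get {λ}. So FIRST(T') = {λ}.
FIRST(Q): from Q::=R e we get {e, x}; from Q::=d T' R we get {d}; from Q::=λ we get {λ}. So FIRST(Q) = {λ, d, e, x}.
FIRST(T): from T::=Q we get {λ, d, e, x}. So FIRST(T) = {λ, d, e, x}.
FOLLOW(T) includes $ since T is the start symbol.
FOLLOW(Q): in T::=Q, the suffix after Q is empty, so FOLLOW(Q) ⊇ FOLLOW(T) = {$}. Thus FOLLOW(Q) = {$}.
FOLLOW(R): in Q::=R e, R is followed by e with FIRST {e}; in Q::=d T' R, the suffix after R is empty, so FOLLOW(R) ⊇ FOLLOW(Q) = {$}. Thus FOLLOW(R) = {$, e}.
For R ::= x: FIRST(x) = {x}, so it goes in M[R, t] for t ∈ {x}.
For R ::= λ: FIRST(λ) = {λ}, so it goes in M[R, t] for t ∈ {}; since λ ∈ FIRST, also for every t ∈ FOLLOW(R) = {$, e}.
None of these place a production in M[R, d].

none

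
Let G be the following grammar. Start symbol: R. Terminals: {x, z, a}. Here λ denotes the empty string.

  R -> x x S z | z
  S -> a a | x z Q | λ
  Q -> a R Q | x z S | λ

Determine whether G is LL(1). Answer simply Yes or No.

FIRST(R) = {x, z}
FIRST(S) = {λ, a, x}
FIRST(Q) = {λ, a, x}
FOLLOW(R) = {$, a, x, z}
FOLLOW(S) = {z}
FOLLOW(Q) = {z}
Each cell of M receives at most one production.

Yes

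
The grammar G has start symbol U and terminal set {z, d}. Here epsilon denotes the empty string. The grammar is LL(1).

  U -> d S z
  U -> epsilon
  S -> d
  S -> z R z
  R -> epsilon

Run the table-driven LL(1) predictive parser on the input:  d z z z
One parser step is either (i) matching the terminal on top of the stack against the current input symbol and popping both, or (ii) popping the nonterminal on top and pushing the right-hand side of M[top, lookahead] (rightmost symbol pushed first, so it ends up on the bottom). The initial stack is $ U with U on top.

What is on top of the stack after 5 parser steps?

z

step 1: stack=$ U  input=d z z z $  — expand U -> d S z
step 2: stack=$ z S d  input=d z z z $  — match d
step 3: stack=$ z S  input=z z z $  — expand S -> z R z
step 4: stack=$ z z R z  input=z z z $  — match z
step 5: stack=$ z z R  input=z z $  — expand R -> epsilon
Stack after step 5: $ z z (top = z).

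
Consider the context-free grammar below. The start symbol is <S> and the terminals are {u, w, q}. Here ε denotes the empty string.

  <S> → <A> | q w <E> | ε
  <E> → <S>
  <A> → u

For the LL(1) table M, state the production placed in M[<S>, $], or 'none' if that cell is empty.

<S> → ε

FIRST(<A>) = {u}
FIRST(<S>) = {ε, q, u}  (via <A>)
FIRST(<E>) = {ε, q, u}  (via <S>)
FOLLOW(<S>) includes $ since <S> is the start symbol.
FOLLOW(<S>): in <E>→<S>, the suffix after <S> is empty, so FOLLOW(<S>) ⊇ FOLLOW(<E>) = {$}. Thus FOLLOW(<S>) = {$}.
FOLLOW(<E>): in <S>→q w <E>, the suffix after <E> is empty, so FOLLOW(<E>) ⊇ FOLLOW(<S>) = {$}. Thus FOLLOW(<E>) = {$}.
For <S> → <A>: FIRST(<A>) = {u}, so it goes in M[<S>, t] for t ∈ {u}.
For <S> → q w <E>: FIRST(q w <E>) = {q}, so it goes in M[<S>, t] for t ∈ {q}.
For <S> → ε: FIRST(ε) = {ε}, so it goes in M[<S>, t] for t ∈ {}; since ε ∈ FIRST, also for every t ∈ FOLLOW(<S>) = {$}.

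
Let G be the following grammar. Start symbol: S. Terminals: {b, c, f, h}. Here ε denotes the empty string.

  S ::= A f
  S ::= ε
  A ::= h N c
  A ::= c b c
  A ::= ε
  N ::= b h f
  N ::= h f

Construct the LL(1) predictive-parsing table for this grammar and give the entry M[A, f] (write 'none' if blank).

FIRST(A): from A::=h N c we get {h}; from A::=c b c we get {c}; from A::=ε we get {ε}. So FIRST(A) = {ε, c, h}.
FIRST(N): from N::=b h f we get {b}; from N::=h f we get {h}. So FIRST(N) = {b, h}.
FIRST(S): from S::=A f we get {c, f, h}; from S::=ε we get {ε}. So FIRST(S) = {ε, c, f, h}.
FOLLOW(S) includes $ since S is the start symbol.
FOLLOW(A): in S::=A f, A is followed by f with FIRST {f}. Thus FOLLOW(A) = {f}.
For A ::= h N c: FIRST(h N c) = {h}, so it goes in M[A, t] for t ∈ {h}.
For A ::= c b c: FIRST(c b c) = {c}, so it goes in M[A, t] for t ∈ {c}.
For A ::= ε: FIRST(ε) = {ε}, so it goes in M[A, t] for t ∈ {}; since ε ∈ FIRST, also for every t ∈ FOLLOW(A) = {f}.

A ::= ε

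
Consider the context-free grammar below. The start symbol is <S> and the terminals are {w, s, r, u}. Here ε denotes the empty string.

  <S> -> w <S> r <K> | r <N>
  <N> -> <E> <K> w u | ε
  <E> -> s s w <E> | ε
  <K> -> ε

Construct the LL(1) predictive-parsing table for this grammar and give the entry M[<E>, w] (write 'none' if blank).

FIRST(<S>) = {r, w}
FIRST(<E>) = {ε, s}
FIRST(<K>) = {ε}
FIRST(<N>) = {ε, s, w}  (via <E> <K> w u)
FOLLOW(<S>) includes $ since <S> is the start symbol.
FOLLOW(<E>): in <N>-><E> <K> w u, <E> is followed by <K> w u with FIRST {w}; in <E>->s s w <E>, the suffix after <E> is empty (adds nothing new). Thus FOLLOW(<E>) = {w}.
For <E> -> s s w <E>: FIRST(s s w <E>) = {s}, so it goes in M[<E>, t] for t ∈ {s}.
For <E> -> ε: FIRST(ε) = {ε}, so it goes in M[<E>, t] for t ∈ {}; since ε ∈ FIRST, also for every t ∈ FOLLOW(<E>) = {w}.

<E> -> ε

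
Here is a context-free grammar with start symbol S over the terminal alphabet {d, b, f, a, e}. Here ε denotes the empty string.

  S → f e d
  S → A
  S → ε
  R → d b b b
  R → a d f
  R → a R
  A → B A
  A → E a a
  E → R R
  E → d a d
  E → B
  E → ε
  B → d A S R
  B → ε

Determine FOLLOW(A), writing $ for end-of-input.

{$, a, d, f}

FIRST(R) = {a, d}
FIRST(B) = {ε, d}
FIRST(E) = {ε, a, d}  (via R R, B)
FIRST(A) = {a, d}  (via B A, E a a)
FIRST(S) = {ε, a, d, f}  (via A)
FOLLOW(S) includes $ since S is the start symbol.
FOLLOW(S): in B→d A S R, S is followed by R with FIRST {a, d}. Thus FOLLOW(S) = {$, a, d}.
FOLLOW(A): in S→A, the suffix after A is empty, so FOLLOW(A) ⊇ FOLLOW(S) = {$, a, d}; in A→B A, the suffix after A is empty (adds nothing new); in B→d A S R, A is followed by S R with FIRST {a, d, f}. Thus FOLLOW(A) = {$, a, d, f}.
FOLLOW(E): in A→E a a, E is followed by a a with FIRST {a}. Thus FOLLOW(E) = {a}.
FOLLOW(B): in A→B A, B is followed by A with FIRST {a, d}; in E→B, the suffix after B is empty, so FOLLOW(B) ⊇ FOLLOW(E) = {a}. Thus FOLLOW(B) = {a, d}.
FOLLOW(R): in R→a R, the suffix after R is empty (adds nothing new); in E→R R (occurrence 1), R is followed by R with FIRST {a, d}; in E→R R (occurrence 2), the suffix after R is empty, so FOLLOW(R) ⊇ FOLLOW(E) = {a}; in B→d A S R, the suffix after R is empty, so FOLLOW(R) ⊇ FOLLOW(B) = {a, d}. Thus FOLLOW(R) = {a, d}.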